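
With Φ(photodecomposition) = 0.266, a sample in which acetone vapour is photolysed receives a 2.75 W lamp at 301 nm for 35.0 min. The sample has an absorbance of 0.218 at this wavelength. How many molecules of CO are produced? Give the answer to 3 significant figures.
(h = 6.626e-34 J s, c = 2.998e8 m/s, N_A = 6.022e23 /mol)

9.19e20 molecules

Photon energy at 301 nm: hc/λ = (6.626e-34)(2.998e8)/(301e-9) = 6.600e-19 J.
Energy delivered: (2.75 W)(2100 s) = 5775 J.
Photons incident: 5775 / 6.600e-19 = 8.750e21, i.e. 8.750e21/6.022e23 = 0.01453 mol.
Fraction absorbed: 1 − 10^(−0.218) = 0.3947.
Photons absorbed: 0.3947 × 0.01453 = 0.005735 mol.
Product: Φ × n_abs = 0.266 × 0.005735 = 0.001526 mol.
As a count: 0.001526 × 6.022e23 = 9.19e20.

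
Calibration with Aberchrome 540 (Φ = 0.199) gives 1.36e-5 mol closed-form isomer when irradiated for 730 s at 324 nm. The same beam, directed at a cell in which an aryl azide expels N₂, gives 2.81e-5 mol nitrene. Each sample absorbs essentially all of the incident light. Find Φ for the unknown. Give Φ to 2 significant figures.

Photons absorbed by the actinometer: 1.36e-5 / 0.199 = 6.834e-5 mol.
Φ(unknown) = 2.81e-5 / 6.834e-5 = 0.41.

Φ = 0.41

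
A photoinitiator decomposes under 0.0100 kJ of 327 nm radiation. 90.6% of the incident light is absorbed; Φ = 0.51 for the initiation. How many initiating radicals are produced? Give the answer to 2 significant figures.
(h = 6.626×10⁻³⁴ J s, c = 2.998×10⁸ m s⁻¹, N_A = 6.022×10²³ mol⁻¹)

7.6×10¹⁸ initiating radicals

Photon energy at 327 nm: hc/λ = (6.626×10⁻³⁴)(2.998×10⁸)/(327×10⁻⁹) = 6.075×10⁻¹⁹ J.
Incident energy: 0.0100 kJ = 10.0 J.
Photons incident: 10.0 / 6.075×10⁻¹⁹ = 1.646×10¹⁹, i.e. 1.646×10¹⁹/6.022×10²³ = 2.733×10⁻⁵ mol.
Photons absorbed: 0.906 × 2.733×10⁻⁵ = 2.476×10⁻⁵ mol.
Product: Φ × n_abs = 0.51 × 2.476×10⁻⁵ = 1.263×10⁻⁵ mol.
As a count: 1.263×10⁻⁵ × 6.022×10²³ = 7.6×10¹⁸.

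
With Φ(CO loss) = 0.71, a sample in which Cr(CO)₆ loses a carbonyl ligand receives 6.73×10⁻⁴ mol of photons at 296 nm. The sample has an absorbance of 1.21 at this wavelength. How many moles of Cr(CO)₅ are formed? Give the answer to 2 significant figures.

4.5×10⁻⁴ mol

Fraction absorbed: 1 − 10^(−1.21) = 0.9383.
Photons absorbed: 0.9383 × 6.73×10⁻⁴ = 6.315×10⁻⁴ mol.
Product: Φ × n_abs = 0.71 × 6.315×10⁻⁴ = 4.484×10⁻⁴ mol.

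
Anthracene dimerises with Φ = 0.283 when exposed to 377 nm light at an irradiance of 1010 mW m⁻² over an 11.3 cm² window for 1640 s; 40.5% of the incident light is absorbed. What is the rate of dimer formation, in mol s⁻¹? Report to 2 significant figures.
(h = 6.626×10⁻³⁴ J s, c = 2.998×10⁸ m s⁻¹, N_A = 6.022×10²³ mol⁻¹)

Photon energy at 377 nm: hc/λ = (6.626×10⁻³⁴)(2.998×10⁸)/(377×10⁻⁹) = 5.269×10⁻¹⁹ J.
Energy delivered: (1010 mW m⁻²)(11.3×10⁻⁴ m²)(1640 s) = 1.872 J.
Photons incident: 1.872 / 5.269×10⁻¹⁹ = 3.553×10¹⁸, i.e. 3.553×10¹⁸/6.022×10²³ = 5.900×10⁻⁶ mol.
Photons absorbed: 0.405 × 5.900×10⁻⁶ = 2.390×10⁻⁶ mol.
Product formed: 0.283 × 2.390×10⁻⁶ = 6.764×10⁻⁷ mol.
Rate: 6.764×10⁻⁷ / 1640 s = 4.1×10⁻¹⁰ mol s⁻¹.

4.1×10⁻¹⁰ mol s⁻¹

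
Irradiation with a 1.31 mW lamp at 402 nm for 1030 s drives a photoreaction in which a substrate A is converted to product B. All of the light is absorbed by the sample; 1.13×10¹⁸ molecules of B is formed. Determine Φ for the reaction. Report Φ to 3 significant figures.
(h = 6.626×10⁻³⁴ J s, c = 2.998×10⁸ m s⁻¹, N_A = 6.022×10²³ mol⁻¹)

Product: 1.13×10¹⁸ / 6.022×10²³ = 1.876×10⁻⁶ mol.
Photon energy at 402 nm: hc/λ = (6.626×10⁻³⁴)(2.998×10⁸)/(402×10⁻⁹) = 4.941×10⁻¹⁹ J.
Energy delivered: (1.31 mW)(1030 s) = 1.349 J.
Photons incident: 1.349 / 4.941×10⁻¹⁹ = 2.730×10¹⁸, i.e. 2.730×10¹⁸/6.022×10²³ = 4.533×10⁻⁶ mol.
Φ = 1.876×10⁻⁶ mol / 4.533×10⁻⁶ mol photons = 0.414.

Φ = 0.414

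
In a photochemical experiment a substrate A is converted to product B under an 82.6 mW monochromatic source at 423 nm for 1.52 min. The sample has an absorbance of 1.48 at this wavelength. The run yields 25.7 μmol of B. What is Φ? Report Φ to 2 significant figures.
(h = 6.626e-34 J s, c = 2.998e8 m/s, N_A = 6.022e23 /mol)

Φ = 1.0

Product: 25.7 μmol = 2.57e-5 mol.
Photon energy at 423 nm: hc/λ = (6.626e-34)(2.998e8)/(423e-9) = 4.696e-19 J.
Energy delivered: (82.6 mW)(91.2 s) = 7.533 J.
Photons incident: 7.533 / 4.696e-19 = 1.604e19, i.e. 1.604e19/6.022e23 = 2.664e-5 mol.
Fraction absorbed: 1 − 10^(−1.48) = 0.9669.
Photons absorbed: 0.9669 × 2.664e-5 = 2.576e-5 mol.
Φ = 2.57e-5 mol / 2.576e-5 mol photons = 1.0.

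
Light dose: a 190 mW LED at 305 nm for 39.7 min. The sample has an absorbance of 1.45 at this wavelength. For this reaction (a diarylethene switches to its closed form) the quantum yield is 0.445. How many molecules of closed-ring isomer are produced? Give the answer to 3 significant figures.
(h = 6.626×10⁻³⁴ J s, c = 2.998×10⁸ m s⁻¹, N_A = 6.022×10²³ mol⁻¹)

Photon energy at 305 nm: hc/λ = (6.626×10⁻³⁴)(2.998×10⁸)/(305×10⁻⁹) = 6.513×10⁻¹⁹ J.
Energy delivered: (190 mW)(2382 s) = 452.6 J.
Photons incident: 452.6 / 6.513×10⁻¹⁹ = 6.949×10²⁰, i.e. 6.949×10²⁰/6.022×10²³ = 0.001154 mol.
Fraction absorbed: 1 − 10^(−1.45) = 0.9645.
Photons absorbed: 0.9645 × 0.001154 = 0.001113 mol.
Product: Φ × n_abs = 0.445 × 0.001113 = 4.953×10⁻⁴ mol.
As a count: 4.953×10⁻⁴ × 6.022×10²³ = 2.98×10²⁰.

2.98×10²⁰ molecules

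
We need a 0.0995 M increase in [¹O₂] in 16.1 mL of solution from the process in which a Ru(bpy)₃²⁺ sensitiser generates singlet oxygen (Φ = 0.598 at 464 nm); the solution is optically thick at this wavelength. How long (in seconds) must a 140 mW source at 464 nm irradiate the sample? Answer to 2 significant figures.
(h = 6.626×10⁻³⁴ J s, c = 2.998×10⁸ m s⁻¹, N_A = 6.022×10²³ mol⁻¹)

t ≈ 4900 s

Product: (0.0995 M)(0.0161 L) = 0.001602 mol.
Photons that must be absorbed: 0.001602 / 0.598 = 0.002679 mol.
Photon energy: hc/λ = 4.281×10⁻¹⁹ J; per mole, 2.578×10⁵ J mol⁻¹.
Energy required: 0.002679 × 2.578×10⁵ = 690.6 J.
Time: 690.6 J / 0.14 W = 4900 s.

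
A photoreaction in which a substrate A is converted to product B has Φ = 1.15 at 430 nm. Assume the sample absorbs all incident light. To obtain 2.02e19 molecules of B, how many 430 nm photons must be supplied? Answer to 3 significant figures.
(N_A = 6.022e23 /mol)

Product: 2.02e19 / 6.022e23 = 3.354e-5 mol.
Photons that must be absorbed: 3.354e-5 / 1.15 = 2.917e-5 mol.
Photon count: 2.917e-5 × 6.022e23 = 1.76e19.

1.76e19 photons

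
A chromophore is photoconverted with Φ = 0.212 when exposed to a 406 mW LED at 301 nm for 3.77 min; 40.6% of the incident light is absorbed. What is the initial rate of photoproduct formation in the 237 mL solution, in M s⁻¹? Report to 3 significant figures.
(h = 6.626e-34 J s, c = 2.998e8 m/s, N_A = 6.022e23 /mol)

3.71e-7 M s⁻¹

Photon energy at 301 nm: hc/λ = (6.626e-34)(2.998e8)/(301e-9) = 6.600e-19 J.
Energy delivered: (406 mW)(226.2 s) = 91.84 J.
Photons incident: 91.84 / 6.600e-19 = 1.392e20, i.e. 1.392e20/6.022e23 = 2.312e-4 mol.
Photons absorbed: 0.406 × 2.312e-4 = 9.387e-5 mol.
Product formed: 0.212 × 9.387e-5 = 1.990e-5 mol.
Rate: 1.990e-5 mol / (226.2 s × 0.237 L) = 3.71e-7 M s⁻¹.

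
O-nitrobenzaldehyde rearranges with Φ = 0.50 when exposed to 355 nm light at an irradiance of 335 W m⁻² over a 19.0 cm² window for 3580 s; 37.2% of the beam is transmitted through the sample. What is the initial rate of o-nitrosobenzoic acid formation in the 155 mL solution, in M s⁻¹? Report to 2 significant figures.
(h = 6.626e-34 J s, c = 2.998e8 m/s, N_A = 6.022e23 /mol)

Photon energy at 355 nm: hc/λ = (6.626e-34)(2.998e8)/(355e-9) = 5.596e-19 J.
Energy delivered: (335 W m⁻²)(19.0e-4 m²)(3580 s) = 2279 J.
Photons incident: 2279 / 5.596e-19 = 4.073e21, i.e. 4.073e21/6.022e23 = 0.006764 mol.
Fraction absorbed: 1 − 37.2/100 = 0.6280.
Photons absorbed: 0.6280 × 0.006764 = 0.004248 mol.
Product formed: 0.50 × 0.004248 = 0.002124 mol.
Rate: 0.002124 mol / (3580 s × 0.155 L) = 3.8e-6 M s⁻¹.

3.8e-6 M s⁻¹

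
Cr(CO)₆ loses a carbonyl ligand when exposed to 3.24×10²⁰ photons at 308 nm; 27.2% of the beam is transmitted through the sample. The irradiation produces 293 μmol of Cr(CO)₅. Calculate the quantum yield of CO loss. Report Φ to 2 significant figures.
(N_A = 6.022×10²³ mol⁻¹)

Product: 293 μmol = 2.93×10⁻⁴ mol.
Moles of photons: 3.24×10²⁰ / 6.022×10²³ = 5.380×10⁻⁴ mol.
Fraction absorbed: 1 − 27.2/100 = 0.7280.
Photons absorbed: 0.7280 × 5.380×10⁻⁴ = 3.917×10⁻⁴ mol.
Φ = 2.93×10⁻⁴ mol / 3.917×10⁻⁴ mol photons = 0.75.

Φ = 0.75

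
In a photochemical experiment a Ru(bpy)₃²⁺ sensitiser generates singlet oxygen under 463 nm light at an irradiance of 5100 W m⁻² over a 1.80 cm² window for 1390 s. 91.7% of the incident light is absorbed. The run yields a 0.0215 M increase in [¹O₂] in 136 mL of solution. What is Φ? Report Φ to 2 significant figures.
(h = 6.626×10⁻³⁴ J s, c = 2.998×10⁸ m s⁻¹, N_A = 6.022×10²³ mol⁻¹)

Φ = 0.65

Product: (0.0215 M)(0.136 L) = 0.002924 mol.
Photon energy at 463 nm: hc/λ = (6.626×10⁻³⁴)(2.998×10⁸)/(463×10⁻⁹) = 4.290×10⁻¹⁹ J.
Energy delivered: (5100 W m⁻²)(1.80×10⁻⁴ m²)(1390 s) = 1276 J.
Photons incident: 1276 / 4.290×10⁻¹⁹ = 2.974×10²¹, i.e. 2.974×10²¹/6.022×10²³ = 0.004939 mol.
Photons absorbed: 0.917 × 0.004939 = 0.004529 mol.
Φ = 0.002924 mol / 0.004529 mol photons = 0.65.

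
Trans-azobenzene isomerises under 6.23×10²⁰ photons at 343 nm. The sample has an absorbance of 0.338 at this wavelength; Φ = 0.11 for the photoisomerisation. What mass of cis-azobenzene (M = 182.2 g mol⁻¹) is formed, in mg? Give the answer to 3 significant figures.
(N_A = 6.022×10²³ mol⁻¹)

Moles of photons: 6.23×10²⁰ / 6.022×10²³ = 0.001035 mol.
Fraction absorbed: 1 − 10^(−0.338) = 0.5408.
Photons absorbed: 0.5408 × 0.001035 = 5.597×10⁻⁴ mol.
Product: Φ × n_abs = 0.11 × 5.597×10⁻⁴ = 6.157×10⁻⁵ mol.
Mass: 6.157×10⁻⁵ × 182.2 = 0.01122 g = 11.2 mg.

11.2 mg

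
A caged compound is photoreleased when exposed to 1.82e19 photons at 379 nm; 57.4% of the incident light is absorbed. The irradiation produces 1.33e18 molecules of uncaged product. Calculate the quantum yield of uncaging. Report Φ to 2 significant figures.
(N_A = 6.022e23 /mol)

Product: 1.33e18 / 6.022e23 = 2.209e-6 mol.
Moles of photons: 1.82e19 / 6.022e23 = 3.022e-5 mol.
Photons absorbed: 0.574 × 3.022e-5 = 1.735e-5 mol.
Φ = 2.209e-6 mol / 1.735e-5 mol photons = 0.13.

Φ = 0.13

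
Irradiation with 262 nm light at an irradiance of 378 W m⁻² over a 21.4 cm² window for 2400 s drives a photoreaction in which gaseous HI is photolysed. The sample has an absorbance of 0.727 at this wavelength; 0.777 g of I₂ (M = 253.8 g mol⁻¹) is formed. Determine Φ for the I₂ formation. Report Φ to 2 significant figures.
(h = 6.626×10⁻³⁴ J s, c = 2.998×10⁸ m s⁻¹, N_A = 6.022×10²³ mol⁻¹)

Φ = 0.89

Product: 0.777 g / 253.8 g mol⁻¹ = 0.003061 mol.
Photon energy at 262 nm: hc/λ = (6.626×10⁻³⁴)(2.998×10⁸)/(262×10⁻⁹) = 7.582×10⁻¹⁹ J.
Energy delivered: (378 W m⁻²)(21.4×10⁻⁴ m²)(2400 s) = 1941 J.
Photons incident: 1941 / 7.582×10⁻¹⁹ = 2.560×10²¹, i.e. 2.560×10²¹/6.022×10²³ = 0.004251 mol.
Fraction absorbed: 1 − 10^(−0.727) = 0.8125.
Photons absorbed: 0.8125 × 0.004251 = 0.003454 mol.
Φ = 0.003061 mol / 0.003454 mol photons = 0.89.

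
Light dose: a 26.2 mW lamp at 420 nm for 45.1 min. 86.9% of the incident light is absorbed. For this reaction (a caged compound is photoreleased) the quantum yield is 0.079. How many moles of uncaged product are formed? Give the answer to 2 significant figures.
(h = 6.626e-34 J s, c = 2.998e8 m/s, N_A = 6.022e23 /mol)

Photon energy at 420 nm: hc/λ = (6.626e-34)(2.998e8)/(420e-9) = 4.730e-19 J.
Energy delivered: (26.2 mW)(2706 s) = 70.90 J.
Photons incident: 70.90 / 4.730e-19 = 1.499e20, i.e. 1.499e20/6.022e23 = 2.489e-4 mol.
Photons absorbed: 0.869 × 2.489e-4 = 2.163e-4 mol.
Product: Φ × n_abs = 0.079 × 2.163e-4 = 1.709e-5 mol.

1.7e-5 mol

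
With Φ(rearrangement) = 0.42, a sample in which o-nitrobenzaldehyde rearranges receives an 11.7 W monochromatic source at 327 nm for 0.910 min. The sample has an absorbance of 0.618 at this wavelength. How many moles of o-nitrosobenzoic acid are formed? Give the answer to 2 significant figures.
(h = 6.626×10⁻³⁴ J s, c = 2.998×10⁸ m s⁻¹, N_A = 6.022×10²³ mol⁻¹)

Photon energy at 327 nm: hc/λ = (6.626×10⁻³⁴)(2.998×10⁸)/(327×10⁻⁹) = 6.075×10⁻¹⁹ J.
Energy delivered: (11.7 W)(54.6 s) = 638.8 J.
Photons incident: 638.8 / 6.075×10⁻¹⁹ = 1.052×10²¹, i.e. 1.052×10²¹/6.022×10²³ = 0.001747 mol.
Fraction absorbed: 1 − 10^(−0.618) = 0.7590.
Photons absorbed: 0.7590 × 0.001747 = 0.001326 mol.
Product: Φ × n_abs = 0.42 × 0.001326 = 5.569×10⁻⁴ mol.

5.6×10⁻⁴ mol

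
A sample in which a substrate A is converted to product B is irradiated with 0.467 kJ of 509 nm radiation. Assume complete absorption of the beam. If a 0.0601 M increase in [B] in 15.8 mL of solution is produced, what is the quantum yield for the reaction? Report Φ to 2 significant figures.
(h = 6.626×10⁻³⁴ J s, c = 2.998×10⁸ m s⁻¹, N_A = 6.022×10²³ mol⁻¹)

Product: (0.0601 M)(0.0158 L) = 9.496×10⁻⁴ mol.
Photon energy at 509 nm: hc/λ = (6.626×10⁻³⁴)(2.998×10⁸)/(509×10⁻⁹) = 3.903×10⁻¹⁹ J.
Incident energy: 0.467 kJ = 467 J.
Photons incident: 467 / 3.903×10⁻¹⁹ = 1.197×10²¹, i.e. 1.197×10²¹/6.022×10²³ = 0.001988 mol.
Φ = 9.496×10⁻⁴ mol / 0.001988 mol photons = 0.48.

Φ = 0.48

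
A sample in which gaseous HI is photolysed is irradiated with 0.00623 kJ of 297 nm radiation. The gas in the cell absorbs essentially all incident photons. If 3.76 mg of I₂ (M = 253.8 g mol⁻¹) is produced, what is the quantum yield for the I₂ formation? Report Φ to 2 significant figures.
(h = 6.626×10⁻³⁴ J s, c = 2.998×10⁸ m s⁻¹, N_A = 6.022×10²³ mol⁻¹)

Φ = 0.96

Product: 3.76 mg / 253.8 g mol⁻¹ = 1.481×10⁻⁵ mol.
Photon energy at 297 nm: hc/λ = (6.626×10⁻³⁴)(2.998×10⁸)/(297×10⁻⁹) = 6.688×10⁻¹⁹ J.
Incident energy: 0.00623 kJ = 6.23 J.
Photons incident: 6.23 / 6.688×10⁻¹⁹ = 9.315×10¹⁸, i.e. 9.315×10¹⁸/6.022×10²³ = 1.547×10⁻⁵ mol.
Φ = 1.481×10⁻⁵ mol / 1.547×10⁻⁵ mol photons = 0.96.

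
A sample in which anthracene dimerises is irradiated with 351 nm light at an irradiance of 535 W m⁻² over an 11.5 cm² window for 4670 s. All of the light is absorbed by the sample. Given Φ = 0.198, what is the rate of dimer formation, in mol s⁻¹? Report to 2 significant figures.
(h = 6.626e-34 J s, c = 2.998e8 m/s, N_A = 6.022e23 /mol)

3.6e-7 mol s⁻¹

Photon energy at 351 nm: hc/λ = (6.626e-34)(2.998e8)/(351e-9) = 5.659e-19 J.
Energy delivered: (535 W m⁻²)(11.5e-4 m²)(4670 s) = 2873 J.
Photons incident: 2873 / 5.659e-19 = 5.077e21, i.e. 5.077e21/6.022e23 = 0.008431 mol.
Product formed: 0.198 × 0.008431 = 0.001669 mol.
Rate: 0.001669 / 4670 s = 3.6e-7 mol s⁻¹.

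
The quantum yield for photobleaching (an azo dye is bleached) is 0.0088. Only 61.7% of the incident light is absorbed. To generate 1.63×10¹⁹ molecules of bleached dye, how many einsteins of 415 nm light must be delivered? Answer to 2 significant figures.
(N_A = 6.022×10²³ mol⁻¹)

0.0050 einstein

Product: 1.63×10¹⁹ / 6.022×10²³ = 2.707×10⁻⁵ mol.
Photons that must be absorbed: 2.707×10⁻⁵ / 0.0088 = 0.003076 mol.
Incident photons needed: 0.003076 / 0.617 = 0.004985 mol.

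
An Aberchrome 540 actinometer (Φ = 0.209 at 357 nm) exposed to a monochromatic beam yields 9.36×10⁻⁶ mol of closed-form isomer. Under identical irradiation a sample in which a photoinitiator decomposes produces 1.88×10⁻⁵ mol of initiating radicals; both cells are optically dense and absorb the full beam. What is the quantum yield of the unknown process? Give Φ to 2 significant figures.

Φ = 0.42

Photons absorbed by the actinometer: 9.36×10⁻⁶ / 0.209 = 4.478×10⁻⁵ mol.
Φ(unknown) = 1.88×10⁻⁵ / 4.478×10⁻⁵ = 0.42.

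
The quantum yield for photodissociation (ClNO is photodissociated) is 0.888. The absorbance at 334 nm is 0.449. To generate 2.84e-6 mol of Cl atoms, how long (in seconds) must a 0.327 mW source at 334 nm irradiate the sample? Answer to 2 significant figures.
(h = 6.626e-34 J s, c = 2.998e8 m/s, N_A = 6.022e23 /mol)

t ≈ 5400 s

Photons that must be absorbed: 2.84e-6 / 0.888 = 3.198e-6 mol.
Fraction absorbed: 1 − 10^(−0.449) = 0.6444.
Incident photons needed: 3.198e-6 / 0.6444 = 4.963e-6 mol.
Photon energy: hc/λ = 5.948e-19 J; per mole, 3.582e5 J mol⁻¹.
Energy required: 4.963e-6 × 3.582e5 = 1.778 J.
Time: 1.778 J / 0.000327 W = 5400 s.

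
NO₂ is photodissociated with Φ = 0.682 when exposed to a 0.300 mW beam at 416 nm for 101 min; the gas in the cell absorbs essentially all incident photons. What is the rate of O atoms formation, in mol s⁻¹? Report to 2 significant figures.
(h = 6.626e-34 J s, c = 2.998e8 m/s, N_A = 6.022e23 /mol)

Photon energy at 416 nm: hc/λ = (6.626e-34)(2.998e8)/(416e-9) = 4.775e-19 J.
Energy delivered: (0.300 mW)(6060 s) = 1.818 J.
Photons incident: 1.818 / 4.775e-19 = 3.807e18, i.e. 3.807e18/6.022e23 = 6.322e-6 mol.
Product formed: 0.682 × 6.322e-6 = 4.312e-6 mol.
Rate: 4.312e-6 / 6060 s = 7.1e-10 mol s⁻¹.

7.1e-10 mol s⁻¹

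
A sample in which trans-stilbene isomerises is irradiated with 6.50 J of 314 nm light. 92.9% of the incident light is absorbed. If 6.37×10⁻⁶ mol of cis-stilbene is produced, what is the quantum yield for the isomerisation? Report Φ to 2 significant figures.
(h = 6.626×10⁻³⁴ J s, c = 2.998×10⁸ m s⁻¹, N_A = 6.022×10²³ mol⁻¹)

Φ = 0.40

Photon energy at 314 nm: hc/λ = (6.626×10⁻³⁴)(2.998×10⁸)/(314×10⁻⁹) = 6.326×10⁻¹⁹ J.
Photons incident: 6.50 / 6.326×10⁻¹⁹ = 1.028×10¹⁹, i.e. 1.028×10¹⁹/6.022×10²³ = 1.707×10⁻⁵ mol.
Photons absorbed: 0.929 × 1.707×10⁻⁵ = 1.586×10⁻⁵ mol.
Φ = 6.37×10⁻⁶ mol / 1.586×10⁻⁵ mol photons = 0.40.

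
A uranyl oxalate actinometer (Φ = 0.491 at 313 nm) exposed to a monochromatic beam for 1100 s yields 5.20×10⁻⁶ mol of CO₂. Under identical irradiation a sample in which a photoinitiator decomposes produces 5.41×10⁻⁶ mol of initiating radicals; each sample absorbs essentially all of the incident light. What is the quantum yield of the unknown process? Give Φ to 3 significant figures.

Photons absorbed by the actinometer: 5.20×10⁻⁶ / 0.491 = 1.059×10⁻⁵ mol.
Φ(unknown) = 5.41×10⁻⁶ / 1.059×10⁻⁵ = 0.511.

Φ = 0.511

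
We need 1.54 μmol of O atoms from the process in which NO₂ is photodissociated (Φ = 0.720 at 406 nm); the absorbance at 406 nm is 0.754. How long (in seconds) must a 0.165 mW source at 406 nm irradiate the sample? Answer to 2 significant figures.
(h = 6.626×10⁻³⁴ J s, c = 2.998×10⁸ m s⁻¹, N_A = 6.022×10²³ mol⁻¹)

t ≈ 4600 s

Product: 1.54 μmol = 1.54×10⁻⁶ mol.
Photons that must be absorbed: 1.54×10⁻⁶ / 0.720 = 2.139×10⁻⁶ mol.
Fraction absorbed: 1 − 10^(−0.754) = 0.8238.
Incident photons needed: 2.139×10⁻⁶ / 0.8238 = 2.597×10⁻⁶ mol.
Photon energy: hc/λ = 4.893×10⁻¹⁹ J; per mole, 2.947×10⁵ J mol⁻¹.
Energy required: 2.597×10⁻⁶ × 2.947×10⁵ = 0.7653 J.
Time: 0.7653 J / 0.000165 W = 4600 s.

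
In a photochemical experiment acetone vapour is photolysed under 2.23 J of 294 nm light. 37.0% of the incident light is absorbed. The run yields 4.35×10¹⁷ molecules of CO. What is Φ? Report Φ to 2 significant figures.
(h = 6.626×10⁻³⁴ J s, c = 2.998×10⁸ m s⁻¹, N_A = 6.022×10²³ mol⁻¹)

Product: 4.35×10¹⁷ / 6.022×10²³ = 7.224×10⁻⁷ mol.
Photon energy at 294 nm: hc/λ = (6.626×10⁻³⁴)(2.998×10⁸)/(294×10⁻⁹) = 6.757×10⁻¹⁹ J.
Photons incident: 2.23 / 6.757×10⁻¹⁹ = 3.300×10¹⁸, i.e. 3.300×10¹⁸/6.022×10²³ = 5.480×10⁻⁶ mol.
Photons absorbed: 0.370 × 5.480×10⁻⁶ = 2.028×10⁻⁶ mol.
Φ = 7.224×10⁻⁷ mol / 2.028×10⁻⁶ mol photons = 0.36.

Φ = 0.36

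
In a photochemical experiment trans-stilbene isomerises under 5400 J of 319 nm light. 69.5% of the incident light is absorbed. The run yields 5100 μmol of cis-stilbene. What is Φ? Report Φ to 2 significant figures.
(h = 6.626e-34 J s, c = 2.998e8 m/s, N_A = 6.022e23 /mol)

Product: 5100 μmol = 0.00510 mol.
Photon energy at 319 nm: hc/λ = (6.626e-34)(2.998e8)/(319e-9) = 6.227e-19 J.
Photons incident: 5400 / 6.227e-19 = 8.672e21, i.e. 8.672e21/6.022e23 = 0.01440 mol.
Photons absorbed: 0.695 × 0.01440 = 0.01001 mol.
Φ = 0.00510 mol / 0.01001 mol photons = 0.51.

Φ = 0.51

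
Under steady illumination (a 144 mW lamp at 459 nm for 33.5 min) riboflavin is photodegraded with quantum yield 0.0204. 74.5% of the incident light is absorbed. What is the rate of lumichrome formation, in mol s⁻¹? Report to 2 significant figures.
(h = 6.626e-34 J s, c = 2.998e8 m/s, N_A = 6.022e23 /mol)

8.4e-9 mol s⁻¹

Photon energy at 459 nm: hc/λ = (6.626e-34)(2.998e8)/(459e-9) = 4.328e-19 J.
Energy delivered: (144 mW)(2010 s) = 289.4 J.
Photons incident: 289.4 / 4.328e-19 = 6.687e20, i.e. 6.687e20/6.022e23 = 0.001110 mol.
Photons absorbed: 0.745 × 0.001110 = 8.270e-4 mol.
Product formed: 0.0204 × 8.270e-4 = 1.687e-5 mol.
Rate: 1.687e-5 / 2010 s = 8.4e-9 mol s⁻¹.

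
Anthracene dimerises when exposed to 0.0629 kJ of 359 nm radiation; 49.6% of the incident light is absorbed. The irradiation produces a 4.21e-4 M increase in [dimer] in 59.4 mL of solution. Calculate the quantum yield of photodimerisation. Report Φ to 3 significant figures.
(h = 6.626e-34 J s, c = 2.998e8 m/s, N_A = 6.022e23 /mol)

Φ = 0.267

Product: (4.21e-4 M)(0.0594 L) = 2.501e-5 mol.
Photon energy at 359 nm: hc/λ = (6.626e-34)(2.998e8)/(359e-9) = 5.533e-19 J.
Incident energy: 0.0629 kJ = 62.9 J.
Photons incident: 62.9 / 5.533e-19 = 1.137e20, i.e. 1.137e20/6.022e23 = 1.888e-4 mol.
Photons absorbed: 0.496 × 1.888e-4 = 9.364e-5 mol.
Φ = 2.501e-5 mol / 9.364e-5 mol photons = 0.267.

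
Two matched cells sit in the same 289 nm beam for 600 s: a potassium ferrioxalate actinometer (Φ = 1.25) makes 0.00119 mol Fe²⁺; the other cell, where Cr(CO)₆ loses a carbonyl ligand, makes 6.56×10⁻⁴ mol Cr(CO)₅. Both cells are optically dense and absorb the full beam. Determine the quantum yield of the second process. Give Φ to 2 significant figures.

Φ = 0.69

Photons absorbed by the actinometer: 0.00119 / 1.25 = 9.520×10⁻⁴ mol.
Φ(unknown) = 6.56×10⁻⁴ / 9.520×10⁻⁴ = 0.69.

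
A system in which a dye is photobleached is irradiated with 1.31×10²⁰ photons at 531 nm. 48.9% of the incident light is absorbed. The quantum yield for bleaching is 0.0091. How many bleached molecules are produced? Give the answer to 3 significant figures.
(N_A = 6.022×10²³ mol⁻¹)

5.83×10¹⁷ bleached molecules

Moles of photons: 1.31×10²⁰ / 6.022×10²³ = 2.175×10⁻⁴ mol.
Photons absorbed: 0.489 × 2.175×10⁻⁴ = 1.064×10⁻⁴ mol.
Product: Φ × n_abs = 0.0091 × 1.064×10⁻⁴ = 9.682×10⁻⁷ mol.
As a count: 9.682×10⁻⁷ × 6.022×10²³ = 5.83×10¹⁷.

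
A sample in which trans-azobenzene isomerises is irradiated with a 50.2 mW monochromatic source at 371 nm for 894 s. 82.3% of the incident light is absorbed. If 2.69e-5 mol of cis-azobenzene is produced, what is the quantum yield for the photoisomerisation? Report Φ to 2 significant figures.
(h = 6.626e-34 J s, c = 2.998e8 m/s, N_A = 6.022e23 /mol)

Φ = 0.23

Photon energy at 371 nm: hc/λ = (6.626e-34)(2.998e8)/(371e-9) = 5.354e-19 J.
Energy delivered: (50.2 mW)(894 s) = 44.88 J.
Photons incident: 44.88 / 5.354e-19 = 8.383e19, i.e. 8.383e19/6.022e23 = 1.392e-4 mol.
Photons absorbed: 0.823 × 1.392e-4 = 1.146e-4 mol.
Φ = 2.69e-5 mol / 1.146e-4 mol photons = 0.23.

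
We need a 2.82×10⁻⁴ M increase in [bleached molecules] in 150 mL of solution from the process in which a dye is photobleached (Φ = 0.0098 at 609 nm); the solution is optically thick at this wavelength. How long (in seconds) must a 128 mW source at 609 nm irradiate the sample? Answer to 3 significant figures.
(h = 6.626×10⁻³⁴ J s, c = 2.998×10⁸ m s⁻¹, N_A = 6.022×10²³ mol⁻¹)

Product: (2.82×10⁻⁴ M)(0.15 L) = 4.230×10⁻⁵ mol.
Photons that must be absorbed: 4.230×10⁻⁵ / 0.0098 = 0.004316 mol.
Photon energy: hc/λ = 3.262×10⁻¹⁹ J; per mole, 1.964×10⁵ J mol⁻¹.
Energy required: 0.004316 × 1.964×10⁵ = 847.7 J.
Time: 847.7 J / 0.128 W = 6620 s.

t ≈ 6620 s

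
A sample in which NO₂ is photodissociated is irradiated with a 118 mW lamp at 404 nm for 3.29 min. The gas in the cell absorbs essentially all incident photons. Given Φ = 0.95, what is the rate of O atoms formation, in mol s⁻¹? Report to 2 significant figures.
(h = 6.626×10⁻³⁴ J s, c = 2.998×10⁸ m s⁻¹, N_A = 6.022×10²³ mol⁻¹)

Photon energy at 404 nm: hc/λ = (6.626×10⁻³⁴)(2.998×10⁸)/(404×10⁻⁹) = 4.917×10⁻¹⁹ J.
Energy delivered: (118 mW)(197.4 s) = 23.29 J.
Photons incident: 23.29 / 4.917×10⁻¹⁹ = 4.737×10¹⁹, i.e. 4.737×10¹⁹/6.022×10²³ = 7.866×10⁻⁵ mol.
Product formed: 0.95 × 7.866×10⁻⁵ = 7.473×10⁻⁵ mol.
Rate: 7.473×10⁻⁵ / 197.4 s = 3.8×10⁻⁷ mol s⁻¹.

3.8×10⁻⁷ mol s⁻¹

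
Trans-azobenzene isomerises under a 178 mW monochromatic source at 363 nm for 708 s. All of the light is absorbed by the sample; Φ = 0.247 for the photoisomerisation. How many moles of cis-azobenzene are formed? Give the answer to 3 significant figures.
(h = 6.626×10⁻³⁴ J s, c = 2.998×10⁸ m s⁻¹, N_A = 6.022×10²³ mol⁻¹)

9.45×10⁻⁵ mol

Photon energy at 363 nm: hc/λ = (6.626×10⁻³⁴)(2.998×10⁸)/(363×10⁻⁹) = 5.472×10⁻¹⁹ J.
Energy delivered: (178 mW)(708 s) = 126.0 J.
Photons incident: 126.0 / 5.472×10⁻¹⁹ = 2.303×10²⁰, i.e. 2.303×10²⁰/6.022×10²³ = 3.824×10⁻⁴ mol.
Product: Φ × n_abs = 0.247 × 3.824×10⁻⁴ = 9.445×10⁻⁵ mol.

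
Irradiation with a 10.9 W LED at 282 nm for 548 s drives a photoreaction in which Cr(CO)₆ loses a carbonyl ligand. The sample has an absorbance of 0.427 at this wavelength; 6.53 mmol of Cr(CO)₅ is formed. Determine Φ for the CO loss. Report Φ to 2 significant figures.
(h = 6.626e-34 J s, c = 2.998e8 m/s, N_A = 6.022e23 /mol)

Φ = 0.74

Product: 6.53 mmol = 0.00653 mol.
Photon energy at 282 nm: hc/λ = (6.626e-34)(2.998e8)/(282e-9) = 7.044e-19 J.
Energy delivered: (10.9 W)(548 s) = 5973 J.
Photons incident: 5973 / 7.044e-19 = 8.480e21, i.e. 8.480e21/6.022e23 = 0.01408 mol.
Fraction absorbed: 1 − 10^(−0.427) = 0.6259.
Photons absorbed: 0.6259 × 0.01408 = 0.008813 mol.
Φ = 0.00653 mol / 0.008813 mol photons = 0.74.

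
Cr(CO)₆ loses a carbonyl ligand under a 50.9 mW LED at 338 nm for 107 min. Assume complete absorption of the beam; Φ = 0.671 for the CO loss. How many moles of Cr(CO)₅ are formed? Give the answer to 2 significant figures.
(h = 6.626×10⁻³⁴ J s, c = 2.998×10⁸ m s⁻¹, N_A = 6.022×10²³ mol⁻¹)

Photon energy at 338 nm: hc/λ = (6.626×10⁻³⁴)(2.998×10⁸)/(338×10⁻⁹) = 5.877×10⁻¹⁹ J.
Energy delivered: (50.9 mW)(6420 s) = 326.8 J.
Photons incident: 326.8 / 5.877×10⁻¹⁹ = 5.561×10²⁰, i.e. 5.561×10²⁰/6.022×10²³ = 9.234×10⁻⁴ mol.
Product: Φ × n_abs = 0.671 × 9.234×10⁻⁴ = 6.196×10⁻⁴ mol.

6.2×10⁻⁴ mol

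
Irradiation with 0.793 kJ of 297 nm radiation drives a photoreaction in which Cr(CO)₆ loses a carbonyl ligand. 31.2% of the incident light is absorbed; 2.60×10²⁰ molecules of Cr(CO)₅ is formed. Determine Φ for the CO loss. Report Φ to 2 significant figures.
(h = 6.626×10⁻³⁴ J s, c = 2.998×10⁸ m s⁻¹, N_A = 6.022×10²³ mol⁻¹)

Φ = 0.70

Product: 2.60×10²⁰ / 6.022×10²³ = 4.318×10⁻⁴ mol.
Photon energy at 297 nm: hc/λ = (6.626×10⁻³⁴)(2.998×10⁸)/(297×10⁻⁹) = 6.688×10⁻¹⁹ J.
Incident energy: 0.793 kJ = 793 J.
Photons incident: 793 / 6.688×10⁻¹⁹ = 1.186×10²¹, i.e. 1.186×10²¹/6.022×10²³ = 0.001969 mol.
Photons absorbed: 0.312 × 0.001969 = 6.143×10⁻⁴ mol.
Φ = 4.318×10⁻⁴ mol / 6.143×10⁻⁴ mol photons = 0.70.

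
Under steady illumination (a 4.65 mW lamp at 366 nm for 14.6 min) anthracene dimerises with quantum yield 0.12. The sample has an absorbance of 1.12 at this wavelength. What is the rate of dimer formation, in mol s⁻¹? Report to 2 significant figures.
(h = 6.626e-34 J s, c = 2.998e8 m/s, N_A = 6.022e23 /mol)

Photon energy at 366 nm: hc/λ = (6.626e-34)(2.998e8)/(366e-9) = 5.428e-19 J.
Energy delivered: (4.65 mW)(876 s) = 4.073 J.
Photons incident: 4.073 / 5.428e-19 = 7.504e18, i.e. 7.504e18/6.022e23 = 1.246e-5 mol.
Fraction absorbed: 1 − 10^(−1.12) = 0.9241.
Photons absorbed: 0.9241 × 1.246e-5 = 1.151e-5 mol.
Product formed: 0.12 × 1.151e-5 = 1.381e-6 mol.
Rate: 1.381e-6 / 876 s = 1.6e-9 mol s⁻¹.

1.6e-9 mol s⁻¹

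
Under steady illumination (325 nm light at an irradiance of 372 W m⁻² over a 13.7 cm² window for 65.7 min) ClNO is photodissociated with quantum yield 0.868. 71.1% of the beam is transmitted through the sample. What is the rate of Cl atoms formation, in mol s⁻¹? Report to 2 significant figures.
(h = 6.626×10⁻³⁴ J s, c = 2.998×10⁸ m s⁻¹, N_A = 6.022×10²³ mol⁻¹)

3.5×10⁻⁷ mol s⁻¹

Photon energy at 325 nm: hc/λ = (6.626×10⁻³⁴)(2.998×10⁸)/(325×10⁻⁹) = 6.112×10⁻¹⁹ J.
Energy delivered: (372 W m⁻²)(13.7×10⁻⁴ m²)(3942 s) = 2009 J.
Photons incident: 2009 / 6.112×10⁻¹⁹ = 3.287×10²¹, i.e. 3.287×10²¹/6.022×10²³ = 0.005458 mol.
Fraction absorbed: 1 − 71.1/100 = 0.2890.
Photons absorbed: 0.2890 × 0.005458 = 0.001577 mol.
Product formed: 0.868 × 0.001577 = 0.001369 mol.
Rate: 0.001369 / 3942 s = 3.5×10⁻⁷ mol s⁻¹.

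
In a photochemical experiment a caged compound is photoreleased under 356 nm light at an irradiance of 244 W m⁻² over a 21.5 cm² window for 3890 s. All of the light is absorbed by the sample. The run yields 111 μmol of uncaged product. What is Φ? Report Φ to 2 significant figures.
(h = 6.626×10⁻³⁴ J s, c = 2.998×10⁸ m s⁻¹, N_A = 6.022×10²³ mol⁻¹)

Φ = 0.018

Product: 111 μmol = 1.11×10⁻⁴ mol.
Photon energy at 356 nm: hc/λ = (6.626×10⁻³⁴)(2.998×10⁸)/(356×10⁻⁹) = 5.580×10⁻¹⁹ J.
Energy delivered: (244 W m⁻²)(21.5×10⁻⁴ m²)(3890 s) = 2041 J.
Photons incident: 2041 / 5.580×10⁻¹⁹ = 3.658×10²¹, i.e. 3.658×10²¹/6.022×10²³ = 0.006074 mol.
Φ = 1.11×10⁻⁴ mol / 0.006074 mol photons = 0.018.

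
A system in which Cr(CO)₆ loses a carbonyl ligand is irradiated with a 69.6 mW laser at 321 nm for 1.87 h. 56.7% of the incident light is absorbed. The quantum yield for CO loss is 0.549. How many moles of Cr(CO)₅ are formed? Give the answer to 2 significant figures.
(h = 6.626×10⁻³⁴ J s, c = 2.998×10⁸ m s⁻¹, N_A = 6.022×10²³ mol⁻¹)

3.9×10⁻⁴ mol

Photon energy at 321 nm: hc/λ = (6.626×10⁻³⁴)(2.998×10⁸)/(321×10⁻⁹) = 6.188×10⁻¹⁹ J.
Energy delivered: (69.6 mW)(6732 s) = 468.5 J.
Photons incident: 468.5 / 6.188×10⁻¹⁹ = 7.571×10²⁰, i.e. 7.571×10²⁰/6.022×10²³ = 0.001257 mol.
Photons absorbed: 0.567 × 0.001257 = 7.127×10⁻⁴ mol.
Product: Φ × n_abs = 0.549 × 7.127×10⁻⁴ = 3.913×10⁻⁴ mol.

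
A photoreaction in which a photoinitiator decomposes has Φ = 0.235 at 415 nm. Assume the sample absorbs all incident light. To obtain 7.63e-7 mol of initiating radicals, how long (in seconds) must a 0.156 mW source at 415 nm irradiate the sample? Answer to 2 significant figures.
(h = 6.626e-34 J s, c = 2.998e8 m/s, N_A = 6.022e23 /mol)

t ≈ 6000 s

Photons that must be absorbed: 7.63e-7 / 0.235 = 3.247e-6 mol.
Photon energy: hc/λ = 4.787e-19 J; per mole, 2.883e5 J mol⁻¹.
Energy required: 3.247e-6 × 2.883e5 = 0.9361 J.
Time: 0.9361 J / 0.000156 W = 6000 s.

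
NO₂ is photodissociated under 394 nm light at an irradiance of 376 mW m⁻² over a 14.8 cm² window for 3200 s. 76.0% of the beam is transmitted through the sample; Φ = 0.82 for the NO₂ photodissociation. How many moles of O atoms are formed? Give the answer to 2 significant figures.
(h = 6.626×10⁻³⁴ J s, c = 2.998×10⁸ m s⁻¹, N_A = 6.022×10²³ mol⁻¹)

Photon energy at 394 nm: hc/λ = (6.626×10⁻³⁴)(2.998×10⁸)/(394×10⁻⁹) = 5.042×10⁻¹⁹ J.
Energy delivered: (376 mW m⁻²)(14.8×10⁻⁴ m²)(3200 s) = 1.781 J.
Photons incident: 1.781 / 5.042×10⁻¹⁹ = 3.532×10¹⁸, i.e. 3.532×10¹⁸/6.022×10²³ = 5.865×10⁻⁶ mol.
Fraction absorbed: 1 − 76.0/100 = 0.2400.
Photons absorbed: 0.2400 × 5.865×10⁻⁶ = 1.408×10⁻⁶ mol.
Product: Φ × n_abs = 0.82 × 1.408×10⁻⁶ = 1.155×10⁻⁶ mol.

1.2×10⁻⁶ mol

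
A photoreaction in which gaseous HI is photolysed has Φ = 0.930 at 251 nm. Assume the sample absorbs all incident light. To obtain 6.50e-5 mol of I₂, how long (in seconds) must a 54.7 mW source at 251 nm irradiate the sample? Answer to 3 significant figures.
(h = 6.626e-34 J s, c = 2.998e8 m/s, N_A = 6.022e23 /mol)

t ≈ 609 s

Photons that must be absorbed: 6.50e-5 / 0.930 = 6.989e-5 mol.
Photon energy: hc/λ = 7.914e-19 J; per mole, 4.766e5 J mol⁻¹.
Energy required: 6.989e-5 × 4.766e5 = 33.31 J.
Time: 33.31 J / 0.0547 W = 609 s.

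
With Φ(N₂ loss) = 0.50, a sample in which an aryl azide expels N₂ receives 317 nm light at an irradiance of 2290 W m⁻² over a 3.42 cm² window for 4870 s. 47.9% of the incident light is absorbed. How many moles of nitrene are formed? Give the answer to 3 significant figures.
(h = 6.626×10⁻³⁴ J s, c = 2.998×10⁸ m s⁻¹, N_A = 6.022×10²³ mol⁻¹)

0.00242 mol

Photon energy at 317 nm: hc/λ = (6.626×10⁻³⁴)(2.998×10⁸)/(317×10⁻⁹) = 6.266×10⁻¹⁹ J.
Energy delivered: (2290 W m⁻²)(3.42×10⁻⁴ m²)(4870 s) = 3814 J.
Photons incident: 3814 / 6.266×10⁻¹⁹ = 6.087×10²¹, i.e. 6.087×10²¹/6.022×10²³ = 0.01011 mol.
Photons absorbed: 0.479 × 0.01011 = 0.004843 mol.
Product: Φ × n_abs = 0.50 × 0.004843 = 0.002422 mol.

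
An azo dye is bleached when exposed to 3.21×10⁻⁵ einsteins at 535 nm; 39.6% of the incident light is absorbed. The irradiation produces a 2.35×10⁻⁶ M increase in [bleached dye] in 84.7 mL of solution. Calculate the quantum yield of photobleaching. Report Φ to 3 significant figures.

Φ = 0.0157

Product: (2.35×10⁻⁶ M)(0.0847 L) = 1.990×10⁻⁷ mol.
Photons absorbed: 0.396 × 3.21×10⁻⁵ = 1.271×10⁻⁵ mol.
Φ = 1.990×10⁻⁷ mol / 1.271×10⁻⁵ mol photons = 0.0157.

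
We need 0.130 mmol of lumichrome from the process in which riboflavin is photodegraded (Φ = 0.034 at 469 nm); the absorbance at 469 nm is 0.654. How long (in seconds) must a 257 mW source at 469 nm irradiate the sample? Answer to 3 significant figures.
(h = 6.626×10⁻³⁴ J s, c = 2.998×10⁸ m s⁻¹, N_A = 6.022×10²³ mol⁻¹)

t ≈ 4880 s

Product: 0.130 mmol = 1.30×10⁻⁴ mol.
Photons that must be absorbed: 1.30×10⁻⁴ / 0.034 = 0.003824 mol.
Fraction absorbed: 1 − 10^(−0.654) = 0.7782.
Incident photons needed: 0.003824 / 0.7782 = 0.004914 mol.
Photon energy: hc/λ = 4.236×10⁻¹⁹ J; per mole, 2.551×10⁵ J mol⁻¹.
Energy required: 0.004914 × 2.551×10⁵ = 1254 J.
Time: 1254 J / 0.257 W = 4880 s.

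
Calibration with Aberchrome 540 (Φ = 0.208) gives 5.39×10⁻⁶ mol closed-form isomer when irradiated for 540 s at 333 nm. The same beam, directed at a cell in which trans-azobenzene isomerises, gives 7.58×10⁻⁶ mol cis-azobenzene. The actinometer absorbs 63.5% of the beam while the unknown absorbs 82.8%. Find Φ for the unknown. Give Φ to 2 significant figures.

Φ = 0.22

Photons absorbed by the actinometer: 5.39×10⁻⁶ / 0.208 = 2.591×10⁻⁵ mol.
Incident flux: 2.591×10⁻⁵ / 0.635 = 4.080×10⁻⁵ einstein.
Absorbed by unknown: 0.828 × 4.080×10⁻⁵ = 3.378×10⁻⁵ mol.
Φ(unknown) = 7.58×10⁻⁶ / 3.378×10⁻⁵ = 0.22.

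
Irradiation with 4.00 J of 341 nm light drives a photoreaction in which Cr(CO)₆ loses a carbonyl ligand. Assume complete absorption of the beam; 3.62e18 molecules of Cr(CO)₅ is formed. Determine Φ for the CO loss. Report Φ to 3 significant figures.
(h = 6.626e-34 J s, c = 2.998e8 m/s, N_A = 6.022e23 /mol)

Φ = 0.527

Product: 3.62e18 / 6.022e23 = 6.011e-6 mol.
Photon energy at 341 nm: hc/λ = (6.626e-34)(2.998e8)/(341e-9) = 5.825e-19 J.
Photons incident: 4.00 / 5.825e-19 = 6.867e18, i.e. 6.867e18/6.022e23 = 1.140e-5 mol.
Φ = 6.011e-6 mol / 1.140e-5 mol photons = 0.527.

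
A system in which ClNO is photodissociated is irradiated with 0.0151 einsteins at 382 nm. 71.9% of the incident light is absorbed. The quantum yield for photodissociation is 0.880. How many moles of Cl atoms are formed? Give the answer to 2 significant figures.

Photons absorbed: 0.719 × 0.0151 = 0.01086 mol.
Product: Φ × n_abs = 0.880 × 0.01086 = 0.009557 mol.

0.0096 mol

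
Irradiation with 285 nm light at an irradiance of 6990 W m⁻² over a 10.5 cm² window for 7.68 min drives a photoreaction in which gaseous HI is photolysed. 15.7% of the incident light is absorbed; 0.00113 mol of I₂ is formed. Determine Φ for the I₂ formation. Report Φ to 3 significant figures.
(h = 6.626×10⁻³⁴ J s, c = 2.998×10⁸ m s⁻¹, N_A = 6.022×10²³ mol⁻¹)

Photon energy at 285 nm: hc/λ = (6.626×10⁻³⁴)(2.998×10⁸)/(285×10⁻⁹) = 6.970×10⁻¹⁹ J.
Energy delivered: (6990 W m⁻²)(10.5×10⁻⁴ m²)(460.8 s) = 3382 J.
Photons incident: 3382 / 6.970×10⁻¹⁹ = 4.852×10²¹, i.e. 4.852×10²¹/6.022×10²³ = 0.008057 mol.
Photons absorbed: 0.157 × 0.008057 = 0.001265 mol.
Φ = 0.00113 mol / 0.001265 mol photons = 0.893.

Φ = 0.893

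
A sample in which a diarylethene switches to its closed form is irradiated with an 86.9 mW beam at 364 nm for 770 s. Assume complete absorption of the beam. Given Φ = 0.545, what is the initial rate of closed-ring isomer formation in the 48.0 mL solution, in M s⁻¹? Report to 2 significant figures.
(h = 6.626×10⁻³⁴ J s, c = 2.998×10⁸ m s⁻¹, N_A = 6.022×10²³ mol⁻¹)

3.0×10⁻⁶ M s⁻¹

Photon energy at 364 nm: hc/λ = (6.626×10⁻³⁴)(2.998×10⁸)/(364×10⁻⁹) = 5.457×10⁻¹⁹ J.
Energy delivered: (86.9 mW)(770 s) = 66.91 J.
Photons incident: 66.91 / 5.457×10⁻¹⁹ = 1.226×10²⁰, i.e. 1.226×10²⁰/6.022×10²³ = 2.036×10⁻⁴ mol.
Product formed: 0.545 × 2.036×10⁻⁴ = 1.110×10⁻⁴ mol.
Rate: 1.110×10⁻⁴ mol / (770 s × 0.048 L) = 3.0×10⁻⁶ M s⁻¹.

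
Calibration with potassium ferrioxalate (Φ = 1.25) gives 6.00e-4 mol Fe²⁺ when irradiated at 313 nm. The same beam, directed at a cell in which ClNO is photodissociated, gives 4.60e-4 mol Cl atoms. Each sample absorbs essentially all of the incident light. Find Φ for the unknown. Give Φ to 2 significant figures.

Photons absorbed by the actinometer: 6.00e-4 / 1.25 = 4.800e-4 mol.
Φ(unknown) = 4.60e-4 / 4.800e-4 = 0.96.

Φ = 0.96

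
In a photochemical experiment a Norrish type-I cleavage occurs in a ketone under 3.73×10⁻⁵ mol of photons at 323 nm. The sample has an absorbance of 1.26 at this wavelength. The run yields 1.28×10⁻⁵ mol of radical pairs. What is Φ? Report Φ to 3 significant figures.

Fraction absorbed: 1 − 10^(−1.26) = 0.9450.
Photons absorbed: 0.9450 × 3.73×10⁻⁵ = 3.525×10⁻⁵ mol.
Φ = 1.28×10⁻⁵ mol / 3.525×10⁻⁵ mol photons = 0.363.

Φ = 0.363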